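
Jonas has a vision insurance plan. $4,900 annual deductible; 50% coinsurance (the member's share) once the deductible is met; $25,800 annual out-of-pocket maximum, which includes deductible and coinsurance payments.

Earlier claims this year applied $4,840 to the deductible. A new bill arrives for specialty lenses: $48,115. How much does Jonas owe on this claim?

$20,960

Deductible still to meet: $4,900 − $4,840 = $60.
That leaves $48,115 − $60 = $48,055 for coinsurance.
Coinsurance: $48,055 × 50% = $24,027.50.
So the member owes $60 + $24,027.50 = $24,087.50 before any cap.
Year-to-date out-of-pocket would reach $4,840 + $24,087.50 = $28,927.50, above the $25,800 maximum, so the member pays only $25,800 − $4,840 = $20,960.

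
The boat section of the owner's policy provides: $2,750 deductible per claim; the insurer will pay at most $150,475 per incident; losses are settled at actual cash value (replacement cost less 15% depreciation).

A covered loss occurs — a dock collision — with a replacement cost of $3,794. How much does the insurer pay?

At 15% depreciation, ACV = $3,794 − $569.10 = $3,224.90.
Subtract the deductible: $3,224.90 − $2,750 = $474.90.
$474.90 ≤ $150,475, so the limit doesn't bind; insurer pays $474.90.

$474.90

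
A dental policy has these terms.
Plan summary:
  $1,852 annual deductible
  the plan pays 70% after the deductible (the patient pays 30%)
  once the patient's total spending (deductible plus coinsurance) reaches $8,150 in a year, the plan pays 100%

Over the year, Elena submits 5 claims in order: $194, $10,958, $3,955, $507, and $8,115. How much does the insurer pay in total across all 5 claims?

Claim 1 — $194: all of it applies to the deductible. Patient pays $194; OOP now $194. Plan pays $194 − $194 = $0.
Claim 2 — $10,958: $1,658 to deductible, leaving $9,300; coinsurance $9,300 × 30% = $2,790. Patient pays $4,448; OOP now $4,642. Insurer: $10,958 − $4,448 = $6,510.
Claim 3 — $3,955: deductible already satisfied, so patient's share is 30% × $3,955 = $1,186.50. Patient owes $1,186.50 (running OOP $5,828.50). Plan pays $3,955 − $1,186.50 = $2,768.50.
Claim 4 — $507: 30% coinsurance on $507 = $152.10. Cost to patient: $152.10. OOP to date $5,980.60. Insurer: $507 − $152.10 = $354.90.
Claim 5 — $8,115: 30% coinsurance on $8,115 = $2,434.50. Adding that to $5,980.60 gives $8,415.10, past the $8,150 cap; patient pays only $8,150 − $5,980.60 = $2,169.40. Insurer: $8,115 − $2,169.40 = $5,945.60.
Insurer total = bills − patient's total = $23,729 − $8,150 = $15,579.

$15,579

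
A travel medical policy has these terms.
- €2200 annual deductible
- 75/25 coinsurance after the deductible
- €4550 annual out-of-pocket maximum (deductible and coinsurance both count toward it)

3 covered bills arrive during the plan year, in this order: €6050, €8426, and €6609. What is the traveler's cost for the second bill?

€1387.50

Claim 1 (€6050): deductible takes €2200, €3850 remains; coinsurance €3850 × 25% = €962.50. Traveler owes €3162.50 (running OOP €3162.50).
Claim 2 (€8426): deductible met; 25% of €8426 = €2106.50. OOP would hit €5269 > €4550, so the cap limits the traveler to €4550 − €3162.50 = €1387.50.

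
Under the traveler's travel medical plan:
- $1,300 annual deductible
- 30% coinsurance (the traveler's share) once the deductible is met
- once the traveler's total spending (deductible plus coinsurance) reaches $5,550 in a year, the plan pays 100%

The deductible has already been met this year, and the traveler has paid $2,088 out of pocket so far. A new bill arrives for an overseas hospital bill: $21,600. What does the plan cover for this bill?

$18,138

With the deductible met, the entire $21,600 is subject to coinsurance.
Traveler's 30% share of $21,600 is $6,480.
Adding $6,480 to the $2,088 already spent would give $8,568, which exceeds the $5,550 cap; the traveler pays just $5,550 − $2,088 = $3,462.
The insurer covers the remainder: $21,600 − $3,462 = $18,138.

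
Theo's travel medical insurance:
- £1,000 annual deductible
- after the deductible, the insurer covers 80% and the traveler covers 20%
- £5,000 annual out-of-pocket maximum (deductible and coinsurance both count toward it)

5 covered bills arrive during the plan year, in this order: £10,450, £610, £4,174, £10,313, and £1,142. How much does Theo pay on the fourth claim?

Claim 1 (£10,450): deductible takes £1,000, £9,450 remains; 20% of £9,450 = £1,890. Cost to traveler: £2,890. OOP to date £2,890.
Claim 2 (£610): deductible met; 20% of £610 = £122. Traveler pays £122; OOP now £3,012.
Claim 3 (£4,174): deductible met; 20% of £4,174 = £834.80. Traveler owes £834.80 (running OOP £3,846.80).
Claim 4 (£10,313): deductible met; 20% of £10,313 = £2,062.60. OOP would hit £5,909.40 > £5,000, so the cap limits the traveler to £5,000 − £3,846.80 = £1,153.20.

£1,153.20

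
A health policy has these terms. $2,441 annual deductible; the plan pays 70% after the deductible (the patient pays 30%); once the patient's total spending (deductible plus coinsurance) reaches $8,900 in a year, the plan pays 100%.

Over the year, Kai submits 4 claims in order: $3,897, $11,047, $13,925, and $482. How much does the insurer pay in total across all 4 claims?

Claim 1 — $3,897: $2,441 to deductible, leaving $1,456; patient's 30% is $436.80. Patient owes $2,877.80 (running OOP $2,877.80). Plan pays $3,897 − $2,877.80 = $1,019.20.
Claim 2 — $11,047: 30% coinsurance on $11,047 = $3,314.10. Cost to patient: $3,314.10. OOP to date $6,191.90. Plan pays $11,047 − $3,314.10 = $7,732.90.
Claim 3 — $13,925: 30% coinsurance on $13,925 = $4,177.50. OOP would hit $10,369.40 > $8,900, so the cap limits the patient to $8,900 − $6,191.90 = $2,708.10. Insurer: $13,925 − $2,708.10 = $11,216.90.
Claim 4 — $482: deductible already satisfied, so patient's share is 30% × $482 = $144.60. OOP would hit $9,044.60 > $8,900, so the cap limits the patient to $8,900 − $8,900 = $0. Plan pays $482 − $0 = $482.
Insurer total: $1,019.20 + $7,732.90 + $11,216.90 + $482 = $20,451.

$20,451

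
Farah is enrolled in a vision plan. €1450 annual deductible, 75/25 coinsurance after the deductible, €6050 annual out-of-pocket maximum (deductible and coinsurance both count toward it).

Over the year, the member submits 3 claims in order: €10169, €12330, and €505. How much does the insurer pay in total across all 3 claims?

€16954

Bill 1, €10169: €1450 finishes the deductible; €8719 goes to coinsurance; member's 25% is €2179.75. Cost to member: €3629.75. OOP to date €3629.75. Plan pays €10169 − €3629.75 = €6539.25.
Bill 2, €12330: deductible already satisfied, so member's share is 25% × €12330 = €3082.50. Adding that to €3629.75 gives €6712.25, past the €6050 cap; member pays only €6050 − €3629.75 = €2420.25. Plan pays €12330 − €2420.25 = €9909.75.
Bill 3, €505: 25% coinsurance on €505 = €126.25. OOP would hit €6176.25 > €6050, so the cap limits the member to €6050 − €6050 = €0. Plan pays €505 − €0 = €505.
Insurer total: €6539.25 + €9909.75 + €505 = €16954.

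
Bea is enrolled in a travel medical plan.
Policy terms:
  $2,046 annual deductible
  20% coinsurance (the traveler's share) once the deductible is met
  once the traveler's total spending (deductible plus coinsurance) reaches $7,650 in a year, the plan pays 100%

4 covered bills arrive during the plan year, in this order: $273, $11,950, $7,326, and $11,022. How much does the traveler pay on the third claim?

Claim 1 — $273: fully absorbed by the deductible. Traveler owes $273 (running OOP $273).
Claim 2 — $11,950: $1,773 to deductible, leaving $10,177; traveler's 20% is $2,035.40. Cost to traveler: $3,808.40. OOP to date $4,081.40.
Claim 3 — $7,326: deductible already satisfied, so traveler's share is 20% × $7,326 = $1,465.20. Traveler owes $1,465.20 (running OOP $5,546.60).

$1,465.20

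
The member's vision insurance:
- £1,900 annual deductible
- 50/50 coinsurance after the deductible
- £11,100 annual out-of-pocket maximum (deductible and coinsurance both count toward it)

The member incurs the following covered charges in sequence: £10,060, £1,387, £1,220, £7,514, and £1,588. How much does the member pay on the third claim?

£610

Claim 1 (£10,060): £1,900 to deductible, leaving £8,160; member's 50% is £4,080. Member owes £5,980 (running OOP £5,980).
Claim 2 (£1,387): deductible met; 50% of £1,387 = £693.50. Member pays £693.50; OOP now £6,673.50.
Claim 3 (£1,220): deductible met; 50% of £1,220 = £610. Member owes £610 (running OOP £7,283.50).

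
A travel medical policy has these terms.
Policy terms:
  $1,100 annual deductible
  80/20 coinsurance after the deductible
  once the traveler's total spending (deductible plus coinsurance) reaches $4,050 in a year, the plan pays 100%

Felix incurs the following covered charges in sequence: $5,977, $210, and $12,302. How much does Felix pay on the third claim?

$1,932.60

Claim 1 — $5,977: $1,100 to deductible, leaving $4,877; traveler's 20% is $975.40. Cost to traveler: $2,075.40. OOP to date $2,075.40.
Claim 2 — $210: deductible already satisfied, so traveler's share is 20% × $210 = $42. Traveler pays $42; OOP now $2,117.40.
Claim 3 — $12,302: deductible met; 20% of $12,302 = $2,460.40. That would push OOP to $4,577.80, over the $4,050 cap, so traveler pays $4,050 − $2,117.40 = $1,932.60.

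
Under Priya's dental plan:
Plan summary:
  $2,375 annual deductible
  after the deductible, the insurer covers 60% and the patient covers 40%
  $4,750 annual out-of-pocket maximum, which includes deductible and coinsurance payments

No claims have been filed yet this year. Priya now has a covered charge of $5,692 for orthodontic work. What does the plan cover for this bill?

$1,990.20

Deductible not yet touched, so the first $2,375 of the bill goes to the deductible.
After the $2,375 deductible portion, $5,692 − $2,375 = $3,317 is subject to coinsurance.
Coinsurance: $3,317 × 40% = $1,326.80.
Patient responsibility before any cap: $2,375 + $1,326.80 = $3,701.80.
Year-to-date out-of-pocket becomes $0 + $3,701.80 = $3,701.80, still under the $4,750 maximum, so no cap applies.
The insurer covers the remainder: $5,692 − $3,701.80 = $1,990.20.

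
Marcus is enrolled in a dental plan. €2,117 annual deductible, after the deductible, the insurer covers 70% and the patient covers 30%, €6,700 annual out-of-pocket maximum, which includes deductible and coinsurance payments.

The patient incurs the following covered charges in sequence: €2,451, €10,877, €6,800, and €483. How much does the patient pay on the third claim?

#1 (€2,451): deductible takes €2,117, €334 remains; patient's 30% is €100.20. Patient owes €2,217.20 (running OOP €2,217.20).
#2 (€10,877): deductible already satisfied, so patient's share is 30% × €10,877 = €3,263.10. Cost to patient: €3,263.10. OOP to date €5,480.30.
#3 (€6,800): deductible already satisfied, so patient's share is 30% × €6,800 = €2,040. Adding that to €5,480.30 gives €7,520.30, past the €6,700 cap; patient pays only €6,700 − €5,480.30 = €1,219.70.

€1,219.70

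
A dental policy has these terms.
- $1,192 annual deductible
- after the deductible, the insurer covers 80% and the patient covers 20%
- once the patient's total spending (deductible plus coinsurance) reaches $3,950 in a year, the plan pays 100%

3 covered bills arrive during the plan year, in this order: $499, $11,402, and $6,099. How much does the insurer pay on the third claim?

$5,482.80

Claim 1 ($499): all of it applies to the deductible. Cost to patient: $499. OOP to date $499. Insurer: $499 − $499 = $0.
Claim 2 ($11,402): $693 to deductible, leaving $10,709; 20% of $10,709 = $2,141.80. Patient owes $2,834.80 (running OOP $3,333.80). Plan pays $11,402 − $2,834.80 = $8,567.20.
Claim 3 ($6,099): deductible already satisfied, so patient's share is 20% × $6,099 = $1,219.80. Adding that to $3,333.80 gives $4,553.60, past the $3,950 cap; patient pays only $3,950 − $3,333.80 = $616.20. Insurer: $6,099 − $616.20 = $5,482.80.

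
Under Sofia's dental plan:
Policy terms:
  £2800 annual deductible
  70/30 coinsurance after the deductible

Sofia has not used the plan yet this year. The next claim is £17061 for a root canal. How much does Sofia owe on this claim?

£7078.30

Nothing has been paid toward the £2800 deductible, so the first £2800 of this charge is applied there.
After the £2800 deductible portion, £17061 − £2800 = £14261 is subject to coinsurance.
Patient's 30% share of £14261 is £4278.30.
So the patient owes £2800 + £4278.30 = £7078.30.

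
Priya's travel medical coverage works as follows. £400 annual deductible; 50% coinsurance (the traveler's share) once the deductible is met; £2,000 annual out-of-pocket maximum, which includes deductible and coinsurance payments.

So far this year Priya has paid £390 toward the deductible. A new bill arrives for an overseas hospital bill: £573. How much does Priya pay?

Remaining deductible: £400 − £390 = £10.
After the £10 deductible portion, £573 − £10 = £563 is subject to coinsurance.
Coinsurance: £563 × 50% = £281.50.
So the traveler owes £10 + £281.50 = £291.50 before any cap.
Total out-of-pocket so far would be £390 + £291.50 = £681.50, below the £2,000 cap — no reduction.

£291.50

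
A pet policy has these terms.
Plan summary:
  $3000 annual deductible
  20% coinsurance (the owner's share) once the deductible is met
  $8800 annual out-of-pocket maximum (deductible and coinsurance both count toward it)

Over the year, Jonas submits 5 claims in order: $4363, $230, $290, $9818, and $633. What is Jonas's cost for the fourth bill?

$1963.60

Claim 1 ($4363): $3000 finishes the deductible; $1363 goes to coinsurance; 20% of $1363 = $272.60. Owner pays $3272.60; OOP now $3272.60.
Claim 2 ($230): deductible already satisfied, so owner's share is 20% × $230 = $46. Owner pays $46; OOP now $3318.60.
Claim 3 ($290): deductible already satisfied, so owner's share is 20% × $290 = $58. Owner pays $58; OOP now $3376.60.
Claim 4 ($9818): 20% coinsurance on $9818 = $1963.60. Owner owes $1963.60 (running OOP $5340.20).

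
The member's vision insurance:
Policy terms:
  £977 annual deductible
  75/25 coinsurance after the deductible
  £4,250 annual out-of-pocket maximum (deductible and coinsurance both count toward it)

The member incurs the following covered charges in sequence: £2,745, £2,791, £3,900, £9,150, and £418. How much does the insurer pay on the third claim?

#1 (£2,745): £977 to deductible, leaving £1,768; coinsurance £1,768 × 25% = £442. Member pays £1,419; OOP now £1,419. Plan pays £2,745 − £1,419 = £1,326.
#2 (£2,791): deductible met; 25% of £2,791 = £697.75. Cost to member: £697.75. OOP to date £2,116.75. Insurer: £2,791 − £697.75 = £2,093.25.
#3 (£3,900): deductible met; 25% of £3,900 = £975. Cost to member: £975. OOP to date £3,091.75. Insurer: £3,900 − £975 = £2,925.

£2,925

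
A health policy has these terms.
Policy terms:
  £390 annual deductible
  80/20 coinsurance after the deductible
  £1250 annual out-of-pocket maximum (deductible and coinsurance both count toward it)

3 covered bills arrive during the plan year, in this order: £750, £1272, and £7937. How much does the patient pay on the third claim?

£533.60

Claim 1 (£750): £390 to deductible, leaving £360; patient's 20% is £72. Patient pays £462; OOP now £462.
Claim 2 (£1272): deductible already satisfied, so patient's share is 20% × £1272 = £254.40. Patient owes £254.40 (running OOP £716.40).
Claim 3 (£7937): deductible met; 20% of £7937 = £1587.40. Adding that to £716.40 gives £2303.80, past the £1250 cap; patient pays only £1250 − £716.40 = £533.60.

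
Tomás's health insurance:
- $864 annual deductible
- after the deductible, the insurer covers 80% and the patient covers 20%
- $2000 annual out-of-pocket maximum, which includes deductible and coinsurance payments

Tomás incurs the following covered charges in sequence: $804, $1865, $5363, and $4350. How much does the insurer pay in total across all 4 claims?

Bill 1, $804: entire amount goes to the deductible. Patient owes $804 (running OOP $804). Plan pays $804 − $804 = $0.
Bill 2, $1865: deductible takes $60, $1805 remains; patient's 20% is $361. Patient owes $421 (running OOP $1225). Insurer: $1865 − $421 = $1444.
Bill 3, $5363: deductible already satisfied, so patient's share is 20% × $5363 = $1072.60. Adding that to $1225 gives $2297.60, past the $2000 cap; patient pays only $2000 − $1225 = $775. Insurer: $5363 − $775 = $4588.
Bill 4, $4350: deductible met; 20% of $4350 = $870. OOP would hit $2870 > $2000, so the cap limits the patient to $2000 − $2000 = $0. Insurer: $4350 − $0 = $4350.
Insurer total: $0 + $1444 + $4588 + $4350 = $10382.

$10382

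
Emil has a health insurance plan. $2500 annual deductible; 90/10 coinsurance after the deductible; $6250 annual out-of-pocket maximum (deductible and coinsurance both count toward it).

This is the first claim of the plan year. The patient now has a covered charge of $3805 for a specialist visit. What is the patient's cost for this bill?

$2630.50

Deductible not yet touched, so the first $2500 of the bill goes to the deductible.
The remaining $1305 (= $3805 − $2500) moves to coinsurance.
10% of $1305 = $130.50 falls to the patient.
So the patient owes $2500 + $130.50 = $2630.50 before any cap.
Total out-of-pocket so far would be $0 + $2630.50 = $2630.50, below the $6250 cap — no reduction.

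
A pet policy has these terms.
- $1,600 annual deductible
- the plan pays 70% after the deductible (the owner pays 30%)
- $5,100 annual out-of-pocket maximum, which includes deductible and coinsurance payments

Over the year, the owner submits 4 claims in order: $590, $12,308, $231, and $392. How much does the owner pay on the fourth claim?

$41.30

Bill 1, $590: all of it applies to the deductible. Cost to owner: $590. OOP to date $590.
Bill 2, $12,308: deductible takes $1,010, $11,298 remains; coinsurance $11,298 × 30% = $3,389.40. Owner owes $4,399.40 (running OOP $4,989.40).
Bill 3, $231: deductible already satisfied, so owner's share is 30% × $231 = $69.30. Cost to owner: $69.30. OOP to date $5,058.70.
Bill 4, $392: 30% coinsurance on $392 = $117.60. OOP would hit $5,176.30 > $5,100, so the cap limits the owner to $5,100 − $5,058.70 = $41.30.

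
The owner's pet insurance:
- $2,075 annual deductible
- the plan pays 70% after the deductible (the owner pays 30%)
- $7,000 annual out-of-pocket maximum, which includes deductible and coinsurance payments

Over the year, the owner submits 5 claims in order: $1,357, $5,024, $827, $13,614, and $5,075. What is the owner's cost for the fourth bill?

Bill 1, $1,357: entire amount goes to the deductible. Cost to owner: $1,357. OOP to date $1,357.
Bill 2, $5,024: $718 finishes the deductible; $4,306 goes to coinsurance; owner's 30% is $1,291.80. Owner owes $2,009.80 (running OOP $3,366.80).
Bill 3, $827: deductible met; 30% of $827 = $248.10. Owner owes $248.10 (running OOP $3,614.90).
Bill 4, $13,614: deductible already satisfied, so owner's share is 30% × $13,614 = $4,084.20. OOP would hit $7,699.10 > $7,000, so the cap limits the owner to $7,000 − $3,614.90 = $3,385.10.

$3,385.10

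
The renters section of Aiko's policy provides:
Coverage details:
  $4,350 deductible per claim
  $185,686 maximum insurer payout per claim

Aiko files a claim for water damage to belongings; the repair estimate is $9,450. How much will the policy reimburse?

$5,100

After the deductible, $9,450 − $4,350 = $5,100 remains.
$5,100 ≤ $185,686, so the limit doesn't bind; insurer pays $5,100.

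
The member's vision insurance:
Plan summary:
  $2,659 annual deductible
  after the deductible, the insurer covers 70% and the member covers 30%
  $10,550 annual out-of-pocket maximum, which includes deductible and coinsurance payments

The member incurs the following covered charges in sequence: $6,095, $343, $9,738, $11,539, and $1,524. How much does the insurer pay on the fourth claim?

#1 ($6,095): $2,659 to deductible, leaving $3,436; coinsurance $3,436 × 30% = $1,030.80. Member owes $3,689.80 (running OOP $3,689.80). Insurer: $6,095 − $3,689.80 = $2,405.20.
#2 ($343): deductible already satisfied, so member's share is 30% × $343 = $102.90. Cost to member: $102.90. OOP to date $3,792.70. Insurer: $343 − $102.90 = $240.10.
#3 ($9,738): deductible met; 30% of $9,738 = $2,921.40. Member pays $2,921.40; OOP now $6,714.10. Plan pays $9,738 − $2,921.40 = $6,816.60.
#4 ($11,539): 30% coinsurance on $11,539 = $3,461.70. Member pays $3,461.70; OOP now $10,175.80. Insurer: $11,539 − $3,461.70 = $8,077.30.

$8,077.30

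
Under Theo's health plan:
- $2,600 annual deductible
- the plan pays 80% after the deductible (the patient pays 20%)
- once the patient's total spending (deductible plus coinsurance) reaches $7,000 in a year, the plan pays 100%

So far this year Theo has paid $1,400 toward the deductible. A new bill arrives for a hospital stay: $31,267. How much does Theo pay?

Deductible still to meet: $2,600 − $1,400 = $1,200.
After the $1,200 deductible portion, $31,267 − $1,200 = $30,067 is subject to coinsurance.
20% of $30,067 = $6,013.40 falls to the patient.
That puts the patient's cost at $1,200 + $6,013.40 = $7,213.40 before any cap.
Year-to-date out-of-pocket would reach $1,400 + $7,213.40 = $8,613.40, above the $7,000 maximum, so the patient pays only $7,000 − $1,400 = $5,600.

$5,600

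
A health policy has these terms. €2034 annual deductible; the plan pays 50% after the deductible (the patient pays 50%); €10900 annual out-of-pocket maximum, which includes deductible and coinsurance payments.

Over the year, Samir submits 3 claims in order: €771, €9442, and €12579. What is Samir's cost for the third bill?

€4776.50

#1 (€771): fully absorbed by the deductible. Cost to patient: €771. OOP to date €771.
#2 (€9442): deductible takes €1263, €8179 remains; patient's 50% is €4089.50. Cost to patient: €5352.50. OOP to date €6123.50.
#3 (€12579): deductible already satisfied, so patient's share is 50% × €12579 = €6289.50. OOP would hit €12413 > €10900, so the cap limits the patient to €10900 − €6123.50 = €4776.50.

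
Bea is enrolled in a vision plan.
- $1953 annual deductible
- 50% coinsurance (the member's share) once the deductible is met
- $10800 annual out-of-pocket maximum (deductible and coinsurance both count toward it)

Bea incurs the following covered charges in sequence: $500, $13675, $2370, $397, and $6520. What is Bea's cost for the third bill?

$1185

Claim 1 — $500: fully absorbed by the deductible. Member pays $500; OOP now $500.
Claim 2 — $13675: $1453 to deductible, leaving $12222; coinsurance $12222 × 50% = $6111. Cost to member: $7564. OOP to date $8064.
Claim 3 — $2370: deductible met; 50% of $2370 = $1185. Member owes $1185 (running OOP $9249).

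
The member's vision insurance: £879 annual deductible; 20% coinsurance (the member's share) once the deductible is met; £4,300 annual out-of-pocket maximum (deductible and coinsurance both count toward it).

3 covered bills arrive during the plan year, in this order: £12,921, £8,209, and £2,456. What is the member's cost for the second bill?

£1,012.60

Bill 1, £12,921: deductible takes £879, £12,042 remains; coinsurance £12,042 × 20% = £2,408.40. Cost to member: £3,287.40. OOP to date £3,287.40.
Bill 2, £8,209: deductible already satisfied, so member's share is 20% × £8,209 = £1,641.80. OOP would hit £4,929.20 > £4,300, so the cap limits the member to £4,300 − £3,287.40 = £1,012.60.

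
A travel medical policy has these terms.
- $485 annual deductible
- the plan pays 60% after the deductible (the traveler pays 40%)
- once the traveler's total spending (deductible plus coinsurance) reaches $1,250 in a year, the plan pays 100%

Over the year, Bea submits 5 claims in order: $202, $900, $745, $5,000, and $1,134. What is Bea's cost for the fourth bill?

$220.20

Bill 1, $202: all of it applies to the deductible. Cost to traveler: $202. OOP to date $202.
Bill 2, $900: deductible takes $283, $617 remains; coinsurance $617 × 40% = $246.80. Traveler owes $529.80 (running OOP $731.80).
Bill 3, $745: deductible met; 40% of $745 = $298. Traveler pays $298; OOP now $1,029.80.
Bill 4, $5,000: deductible already satisfied, so traveler's share is 40% × $5,000 = $2,000. That would push OOP to $3,029.80, over the $1,250 cap, so traveler pays $1,250 − $1,029.80 = $220.20.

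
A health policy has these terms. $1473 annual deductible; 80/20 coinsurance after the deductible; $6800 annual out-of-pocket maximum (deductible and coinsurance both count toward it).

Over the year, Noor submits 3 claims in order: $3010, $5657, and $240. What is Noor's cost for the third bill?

Bill 1, $3010: $1473 to deductible, leaving $1537; coinsurance $1537 × 20% = $307.40. Patient pays $1780.40; OOP now $1780.40.
Bill 2, $5657: deductible already satisfied, so patient's share is 20% × $5657 = $1131.40. Cost to patient: $1131.40. OOP to date $2911.80.
Bill 3, $240: 20% coinsurance on $240 = $48. Patient pays $48; OOP now $2959.80.

$48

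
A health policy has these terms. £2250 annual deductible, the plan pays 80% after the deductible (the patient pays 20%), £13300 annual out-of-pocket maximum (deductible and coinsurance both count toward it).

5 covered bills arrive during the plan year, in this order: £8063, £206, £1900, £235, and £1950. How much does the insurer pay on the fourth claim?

Bill 1, £8063: £2250 finishes the deductible; £5813 goes to coinsurance; 20% of £5813 = £1162.60. Cost to patient: £3412.60. OOP to date £3412.60. Insurer: £8063 − £3412.60 = £4650.40.
Bill 2, £206: 20% coinsurance on £206 = £41.20. Patient pays £41.20; OOP now £3453.80. Plan pays £206 − £41.20 = £164.80.
Bill 3, £1900: 20% coinsurance on £1900 = £380. Patient pays £380; OOP now £3833.80. Plan pays £1900 − £380 = £1520.
Bill 4, £235: deductible already satisfied, so patient's share is 20% × £235 = £47. Patient pays £47; OOP now £3880.80. Plan pays £235 − £47 = £188.

£188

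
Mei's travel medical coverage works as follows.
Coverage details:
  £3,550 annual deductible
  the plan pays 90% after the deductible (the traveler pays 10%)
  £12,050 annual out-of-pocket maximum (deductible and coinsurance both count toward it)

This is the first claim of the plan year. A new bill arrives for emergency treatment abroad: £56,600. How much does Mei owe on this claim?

Nothing has been paid toward the £3,550 deductible, so the first £3,550 of this charge is applied there.
The remaining £53,050 (= £56,600 − £3,550) moves to coinsurance.
Traveler's 10% share of £53,050 is £5,305.
So the traveler owes £3,550 + £5,305 = £8,855 before any cap.
Cumulative spending £0 + £8,855 = £8,855 stays under the £12,050 maximum.

£8,855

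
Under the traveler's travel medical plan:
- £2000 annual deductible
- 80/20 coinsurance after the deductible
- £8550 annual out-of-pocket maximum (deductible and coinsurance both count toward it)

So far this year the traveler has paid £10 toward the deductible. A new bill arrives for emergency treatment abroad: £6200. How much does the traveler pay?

£2832

Deductible still to meet: £2000 − £10 = £1990.
That leaves £6200 − £1990 = £4210 for coinsurance.
20% of £4210 = £842 falls to the traveler.
So the traveler owes £1990 + £842 = £2832 before any cap.
Cumulative spending £10 + £2832 = £2842 stays under the £8550 maximum.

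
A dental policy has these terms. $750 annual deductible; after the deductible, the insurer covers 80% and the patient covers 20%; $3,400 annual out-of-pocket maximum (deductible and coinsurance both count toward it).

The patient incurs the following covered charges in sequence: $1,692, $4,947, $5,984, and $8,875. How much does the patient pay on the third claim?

$1,196.80

Claim 1 — $1,692: $750 to deductible, leaving $942; 20% of $942 = $188.40. Patient pays $938.40; OOP now $938.40.
Claim 2 — $4,947: 20% coinsurance on $4,947 = $989.40. Patient owes $989.40 (running OOP $1,927.80).
Claim 3 — $5,984: deductible met; 20% of $5,984 = $1,196.80. Patient owes $1,196.80 (running OOP $3,124.60).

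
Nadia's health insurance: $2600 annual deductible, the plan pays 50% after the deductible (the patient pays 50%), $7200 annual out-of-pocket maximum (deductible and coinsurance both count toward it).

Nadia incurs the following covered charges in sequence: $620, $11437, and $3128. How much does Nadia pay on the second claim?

Bill 1, $620: entire amount goes to the deductible. Patient pays $620; OOP now $620.
Bill 2, $11437: $1980 to deductible, leaving $9457; coinsurance $9457 × 50% = $4728.50. Claim cost before the cap: $1980 + $4728.50 = $6708.50. OOP would hit $7328.50 > $7200, so the cap limits the patient to $7200 − $620 = $6580.

$6580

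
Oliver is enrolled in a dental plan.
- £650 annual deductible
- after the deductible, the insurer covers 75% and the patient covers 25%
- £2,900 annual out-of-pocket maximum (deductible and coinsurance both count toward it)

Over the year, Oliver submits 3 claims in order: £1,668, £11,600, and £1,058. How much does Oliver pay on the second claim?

£1,995.50

Claim 1 — £1,668: £650 finishes the deductible; £1,018 goes to coinsurance; coinsurance £1,018 × 25% = £254.50. Cost to patient: £904.50. OOP to date £904.50.
Claim 2 — £11,600: deductible already satisfied, so patient's share is 25% × £11,600 = £2,900. OOP would hit £3,804.50 > £2,900, so the cap limits the patient to £2,900 − £904.50 = £1,995.50.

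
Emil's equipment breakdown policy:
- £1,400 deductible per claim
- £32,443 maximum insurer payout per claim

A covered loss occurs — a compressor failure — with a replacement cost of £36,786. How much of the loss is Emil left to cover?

After the deductible, £36,786 − £1,400 = £35,386 remains.
£35,386 exceeds the £32,443 limit, so the insurer pays the limit: £32,443.
Business owner's share is the uncovered remainder: £36,786 − £32,443 = £4,343.

£4,343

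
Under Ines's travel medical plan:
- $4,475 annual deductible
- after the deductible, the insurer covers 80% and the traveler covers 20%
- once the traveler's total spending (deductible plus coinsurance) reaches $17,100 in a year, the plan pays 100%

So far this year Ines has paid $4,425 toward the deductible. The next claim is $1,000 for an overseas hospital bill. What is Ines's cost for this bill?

$4,425 of the $4,475 deductible is already met, leaving $50.
After the $50 deductible portion, $1,000 − $50 = $950 is subject to coinsurance.
Traveler's 20% share of $950 is $190.
That puts the traveler's cost at $50 + $190 = $240 before any cap.
Cumulative spending $4,425 + $240 = $4,665 stays under the $17,100 maximum.

$240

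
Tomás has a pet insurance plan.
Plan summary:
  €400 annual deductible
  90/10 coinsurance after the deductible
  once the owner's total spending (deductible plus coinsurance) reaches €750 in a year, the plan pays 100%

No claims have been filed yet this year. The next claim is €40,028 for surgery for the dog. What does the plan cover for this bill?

Deductible not yet touched, so the first €400 of the bill goes to the deductible.
That leaves €40,028 − €400 = €39,628 for coinsurance.
10% of €39,628 = €3,962.80 falls to the owner.
That puts the owner's cost at €400 + €3,962.80 = €4,362.80 before any cap.
That would bring total out-of-pocket to €4,362.80, past the €750 cap. The owner is capped at €750 − €0 = €750 on this claim.
Insurer pays the balance: €40,028 − €750 = €39,278.

€39,278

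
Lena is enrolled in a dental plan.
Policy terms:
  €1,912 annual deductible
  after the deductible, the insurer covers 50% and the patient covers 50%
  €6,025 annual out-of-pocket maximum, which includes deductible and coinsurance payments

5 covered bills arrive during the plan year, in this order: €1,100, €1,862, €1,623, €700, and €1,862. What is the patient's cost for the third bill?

€811.50

Bill 1, €1,100: fully absorbed by the deductible. Patient owes €1,100 (running OOP €1,100).
Bill 2, €1,862: €812 to deductible, leaving €1,050; coinsurance €1,050 × 50% = €525. Cost to patient: €1,337. OOP to date €2,437.
Bill 3, €1,623: deductible already satisfied, so patient's share is 50% × €1,623 = €811.50. Cost to patient: €811.50. OOP to date €3,248.50.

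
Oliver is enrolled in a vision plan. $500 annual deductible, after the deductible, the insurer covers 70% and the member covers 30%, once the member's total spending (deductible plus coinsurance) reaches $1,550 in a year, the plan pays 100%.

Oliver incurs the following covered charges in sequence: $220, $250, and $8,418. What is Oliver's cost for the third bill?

Bill 1, $220: all of it applies to the deductible. Member owes $220 (running OOP $220).
Bill 2, $250: fully absorbed by the deductible. Cost to member: $250. OOP to date $470.
Bill 3, $8,418: $30 finishes the deductible; $8,388 goes to coinsurance; 30% of $8,388 = $2,516.40. Together that's $30 + $2,516.40 = $2,546.40. OOP would hit $3,016.40 > $1,550, so the cap limits the member to $1,550 − $470 = $1,080.

$1,080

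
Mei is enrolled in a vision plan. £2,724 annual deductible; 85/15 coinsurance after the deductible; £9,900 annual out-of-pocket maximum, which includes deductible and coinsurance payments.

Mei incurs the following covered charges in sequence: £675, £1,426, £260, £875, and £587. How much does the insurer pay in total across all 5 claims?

Claim 1 (£675): all of it applies to the deductible. Cost to member: £675. OOP to date £675. Plan pays £675 − £675 = £0.
Claim 2 (£1,426): fully absorbed by the deductible. Member owes £1,426 (running OOP £2,101). Plan pays £1,426 − £1,426 = £0.
Claim 3 (£260): all of it applies to the deductible. Member pays £260; OOP now £2,361. Plan pays £260 − £260 = £0.
Claim 4 (£875): deductible takes £363, £512 remains; 15% of £512 = £76.80. Member pays £439.80; OOP now £2,800.80. Plan pays £875 − £439.80 = £435.20.
Claim 5 (£587): deductible already satisfied, so member's share is 15% × £587 = £88.05. Member pays £88.05; OOP now £2,888.85. Insurer: £587 − £88.05 = £498.95.
Insurer total: £0 + £0 + £0 + £435.20 + £498.95 = £934.15.

£934.15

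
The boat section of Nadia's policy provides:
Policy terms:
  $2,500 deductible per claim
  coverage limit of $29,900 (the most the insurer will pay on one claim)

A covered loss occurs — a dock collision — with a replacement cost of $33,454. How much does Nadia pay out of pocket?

After the deductible, $33,454 − $2,500 = $30,954 remains.
The $29,900 per-incident cap binds; insurer pays $29,900.
Out of pocket: $33,454 − $29,900 = $3,554.

$3,554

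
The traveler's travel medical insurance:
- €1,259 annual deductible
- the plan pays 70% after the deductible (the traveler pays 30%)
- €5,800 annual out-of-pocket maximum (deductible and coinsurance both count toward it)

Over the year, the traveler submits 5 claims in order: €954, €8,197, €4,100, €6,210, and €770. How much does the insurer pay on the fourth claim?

€5,266.60

Bill 1, €954: fully absorbed by the deductible. Cost to traveler: €954. OOP to date €954. Plan pays €954 − €954 = €0.
Bill 2, €8,197: €305 to deductible, leaving €7,892; coinsurance €7,892 × 30% = €2,367.60. Traveler pays €2,672.60; OOP now €3,626.60. Insurer: €8,197 − €2,672.60 = €5,524.40.
Bill 3, €4,100: 30% coinsurance on €4,100 = €1,230. Traveler owes €1,230 (running OOP €4,856.60). Plan pays €4,100 − €1,230 = €2,870.
Bill 4, €6,210: 30% coinsurance on €6,210 = €1,863. Adding that to €4,856.60 gives €6,719.60, past the €5,800 cap; traveler pays only €5,800 − €4,856.60 = €943.40. Plan pays €6,210 − €943.40 = €5,266.60.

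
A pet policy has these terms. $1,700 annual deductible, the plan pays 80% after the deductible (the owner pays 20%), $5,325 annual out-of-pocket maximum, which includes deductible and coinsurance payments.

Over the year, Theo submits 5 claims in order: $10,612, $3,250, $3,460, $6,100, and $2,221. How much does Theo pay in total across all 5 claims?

$5,325

Bill 1, $10,612: $1,700 finishes the deductible; $8,912 goes to coinsurance; 20% of $8,912 = $1,782.40. Cost to owner: $3,482.40. OOP to date $3,482.40.
Bill 2, $3,250: deductible already satisfied, so owner's share is 20% × $3,250 = $650. Owner pays $650; OOP now $4,132.40.
Bill 3, $3,460: 20% coinsurance on $3,460 = $692. Owner owes $692 (running OOP $4,824.40).
Bill 4, $6,100: deductible met; 20% of $6,100 = $1,220. That would push OOP to $6,044.40, over the $5,325 cap, so owner pays $5,325 − $4,824.40 = $500.60.
Bill 5, $2,221: deductible met; 20% of $2,221 = $444.20. That would push OOP to $5,769.20, over the $5,325 cap, so owner pays $5,325 − $5,325 = $0.
Total paid by the owner: $3,482.40 + $650 + $692 + $500.60 + $0 = $5,325.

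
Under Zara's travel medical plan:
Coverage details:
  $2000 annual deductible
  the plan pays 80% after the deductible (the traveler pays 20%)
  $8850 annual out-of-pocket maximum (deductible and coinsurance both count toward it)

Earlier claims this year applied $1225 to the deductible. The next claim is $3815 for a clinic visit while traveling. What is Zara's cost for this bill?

$1383

Remaining deductible: $2000 − $1225 = $775.
The remaining $3040 (= $3815 − $775) moves to coinsurance.
Traveler's 20% share of $3040 is $608.
So the traveler owes $775 + $608 = $1383 before any cap.
Cumulative spending $1225 + $1383 = $2608 stays under the $8850 maximum.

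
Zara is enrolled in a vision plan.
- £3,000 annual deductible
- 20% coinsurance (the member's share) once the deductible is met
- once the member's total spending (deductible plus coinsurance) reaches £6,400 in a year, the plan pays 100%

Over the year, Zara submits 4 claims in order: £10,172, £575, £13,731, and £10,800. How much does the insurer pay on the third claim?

Claim 1 — £10,172: £3,000 finishes the deductible; £7,172 goes to coinsurance; member's 20% is £1,434.40. Cost to member: £4,434.40. OOP to date £4,434.40. Plan pays £10,172 − £4,434.40 = £5,737.60.
Claim 2 — £575: deductible already satisfied, so member's share is 20% × £575 = £115. Member pays £115; OOP now £4,549.40. Plan pays £575 − £115 = £460.
Claim 3 — £13,731: deductible already satisfied, so member's share is 20% × £13,731 = £2,746.20. Adding that to £4,549.40 gives £7,295.60, past the £6,400 cap; member pays only £6,400 − £4,549.40 = £1,850.60. Insurer: £13,731 − £1,850.60 = £11,880.40.

£11,880.40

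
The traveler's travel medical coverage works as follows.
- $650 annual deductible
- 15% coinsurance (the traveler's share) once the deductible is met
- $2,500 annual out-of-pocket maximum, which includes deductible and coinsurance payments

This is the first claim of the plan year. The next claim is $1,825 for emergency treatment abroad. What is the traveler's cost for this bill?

$826.25

Nothing has been paid toward the $650 deductible, so the first $650 of this charge is applied there.
The remaining $1,175 (= $1,825 − $650) moves to coinsurance.
Coinsurance: $1,175 × 15% = $176.25.
So the traveler owes $650 + $176.25 = $826.25 before any cap.
Year-to-date out-of-pocket becomes $0 + $826.25 = $826.25, still under the $2,500 maximum, so no cap applies.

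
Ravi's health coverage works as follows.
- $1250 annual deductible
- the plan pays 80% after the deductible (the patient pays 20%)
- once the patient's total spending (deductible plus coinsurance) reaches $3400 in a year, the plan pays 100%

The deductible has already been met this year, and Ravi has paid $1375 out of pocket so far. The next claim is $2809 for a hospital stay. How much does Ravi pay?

$561.80

With the deductible met, the entire $2809 is subject to coinsurance.
Patient's 20% share of $2809 is $561.80.
Year-to-date out-of-pocket becomes $1375 + $561.80 = $1936.80, still under the $3400 maximum, so no cap applies.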